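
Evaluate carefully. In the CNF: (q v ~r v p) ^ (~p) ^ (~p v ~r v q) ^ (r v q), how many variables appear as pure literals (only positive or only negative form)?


Check each variable for pure literal status:
p: mixed (not pure)
q: pure positive
r: mixed (not pure)
Pure literal count = 1

1


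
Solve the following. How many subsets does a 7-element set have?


The power set of a set with n elements has 2^n elements.
|P(S)| = 2^7 = 128

128


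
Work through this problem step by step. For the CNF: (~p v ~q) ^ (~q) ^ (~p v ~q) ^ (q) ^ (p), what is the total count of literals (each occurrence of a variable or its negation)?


Counting literals in each clause:
Clause 1: 2 literal(s)
Clause 2: 1 literal(s)
Clause 3: 2 literal(s)
Clause 4: 1 literal(s)
Clause 5: 1 literal(s)
Total = 7

7


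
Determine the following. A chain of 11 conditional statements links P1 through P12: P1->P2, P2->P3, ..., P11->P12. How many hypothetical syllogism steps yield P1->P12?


With 11 implications in a chain connecting 12 propositions:
P1->P2, P2->P3, ..., P11->P12
Steps needed = (number of implications) - 1 = 11 - 1 = 10

10


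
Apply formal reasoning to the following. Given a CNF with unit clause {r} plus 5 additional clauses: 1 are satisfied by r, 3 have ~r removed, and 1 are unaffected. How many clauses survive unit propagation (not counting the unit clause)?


Satisfied (removed): 1
Shortened (remain): 3
Unchanged (remain): 1
Remaining = 3 + 1 = 4

4


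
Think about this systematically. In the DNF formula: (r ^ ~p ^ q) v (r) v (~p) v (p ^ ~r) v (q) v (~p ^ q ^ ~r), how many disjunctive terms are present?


A DNF formula is a disjunction of terms (conjunctions).
Terms are separated by v.
Counting the disjuncts: 6 terms.

6


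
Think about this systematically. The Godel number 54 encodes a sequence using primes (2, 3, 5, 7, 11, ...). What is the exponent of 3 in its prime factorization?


Factorize 54 by dividing by 3 repeatedly.
Division steps: 3 divides 54 exactly 3 time(s).
Exponent of 3 = 3

3


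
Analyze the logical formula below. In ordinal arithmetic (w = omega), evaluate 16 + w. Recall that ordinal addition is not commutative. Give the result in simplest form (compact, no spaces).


Compute 16 + w.
Ordinal + is associative but NOT commutative; for finite n>0, n + w = w but w + n stays w+n.
Any finite left addend is absorbed by w on the right: 16 + w = w.
Result = w

w


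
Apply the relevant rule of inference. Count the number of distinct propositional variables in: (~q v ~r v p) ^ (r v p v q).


Identify each variable that appears in the formula.
Variables found: p, q, r
Count = 3

3


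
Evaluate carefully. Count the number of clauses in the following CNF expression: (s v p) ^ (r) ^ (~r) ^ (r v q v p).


A CNF formula is a conjunction of clauses.
Clauses are separated by ^.
Counting the conjuncts: 4 clauses.

4


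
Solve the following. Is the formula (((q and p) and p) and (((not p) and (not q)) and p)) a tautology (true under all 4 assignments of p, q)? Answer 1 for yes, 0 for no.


Check all 4 assignments:
p=0, q=0: 0
p=0, q=1: 0
p=1, q=0: 0
p=1, q=1: 0
Satisfying count = 0/4.
Tautology iff count = 4: no.

0


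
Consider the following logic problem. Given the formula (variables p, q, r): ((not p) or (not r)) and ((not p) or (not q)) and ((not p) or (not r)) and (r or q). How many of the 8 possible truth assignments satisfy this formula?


Evaluate all 8 assignments for p, q, r:
p=0, q=0, r=0: 0
p=0, q=0, r=1: 1
p=0, q=1, r=0: 1
p=0, q=1, r=1: 1
p=1, q=0, r=0: 0
p=1, q=0, r=1: 0
p=1, q=1, r=0: 0
p=1, q=1, r=1: 0
Satisfying count = 3

3


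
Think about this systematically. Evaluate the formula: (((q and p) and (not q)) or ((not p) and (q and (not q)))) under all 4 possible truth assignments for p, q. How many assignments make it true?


Check all 4 assignments:
p=0, q=0: 0
p=0, q=1: 0
p=1, q=0: 0
p=1, q=1: 0
Count of True = 0

0


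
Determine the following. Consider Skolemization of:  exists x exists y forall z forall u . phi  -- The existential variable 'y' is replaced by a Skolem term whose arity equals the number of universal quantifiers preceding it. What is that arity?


Quantifier prefix: exists x exists y forall z forall u
'y' is existentially quantified at position 2.
No universal quantifiers precede it.
Skolem function arity = 0 (a Skolem constant)

0


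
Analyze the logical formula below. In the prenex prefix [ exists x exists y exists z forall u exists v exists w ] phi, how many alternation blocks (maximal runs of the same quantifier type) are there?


Quantifier-type sequence: E E E A E E  (A=forall, E=exists)
Group into maximal same-type runs:
  Ex3 | Ax1 | Ex2
Number of blocks = 3

3


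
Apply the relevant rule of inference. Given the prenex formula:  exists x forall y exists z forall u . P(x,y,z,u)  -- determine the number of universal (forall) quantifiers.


Quantifier prefix: exists x forall y exists z forall u
Mark each quantifier type:
  E U E U
Universal count = 2, Existential count = 2
Asked for universal (forall) quantifiers: 2

2


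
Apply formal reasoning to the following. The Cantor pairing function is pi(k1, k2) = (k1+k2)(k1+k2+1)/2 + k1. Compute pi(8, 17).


k1 + k2 = 25
(k1+k2)(k1+k2+1)/2 = 25 * 26 / 2 = 325
pi = 325 + 8 = 333

333


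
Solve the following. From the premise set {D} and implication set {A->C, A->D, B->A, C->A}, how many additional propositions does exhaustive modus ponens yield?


Initial facts: {D}
Apply modus ponens to closure:
  (no implication fires)
Final known: {D}
New propositions: {(none)}
Count = 0

0


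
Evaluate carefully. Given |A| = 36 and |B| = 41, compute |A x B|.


The Cartesian product A x B contains all ordered pairs (a, b).
|A x B| = |A| * |B| = 36 * 41 = 1476

1476


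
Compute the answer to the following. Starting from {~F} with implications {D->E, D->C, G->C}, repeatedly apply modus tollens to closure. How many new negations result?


Initial negated facts: {~F}
Apply modus tollens to closure:
  (no implication fires)
Final negated: {~F}
New negations: {(none)}
Count = 0

0


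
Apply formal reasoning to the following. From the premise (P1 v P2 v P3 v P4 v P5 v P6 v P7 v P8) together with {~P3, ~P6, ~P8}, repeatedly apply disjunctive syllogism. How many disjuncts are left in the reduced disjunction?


Original disjuncts (8): P1, P2, P3, P4, P5, P6, P7, P8
Negated (eliminate): ~P3, ~P6, ~P8
Remaining disjuncts: P1, P2, P4, P5, P7
Count = 8 - 3 = 5

5


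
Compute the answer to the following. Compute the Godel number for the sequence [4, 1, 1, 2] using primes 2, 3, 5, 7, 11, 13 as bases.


Encode each element as an exponent of the corresponding prime:
  2^4 = 16
  3^1 = 3
  5^1 = 5
  7^2 = 49
Product = 16 * 3 * 5 * 49 = 11760

11760


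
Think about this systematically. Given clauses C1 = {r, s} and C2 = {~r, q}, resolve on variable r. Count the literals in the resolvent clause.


Remove r from C1 and ~r from C2.
C1 remainder: {s}
C2 remainder: {q}
Union (resolvent): {q, s}
Resolvent has 2 literal(s).

2


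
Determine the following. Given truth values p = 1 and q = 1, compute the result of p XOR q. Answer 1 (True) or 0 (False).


p = 1, q = 1
Operation: p XOR q
Evaluate: 1 XOR 1 = 0

0


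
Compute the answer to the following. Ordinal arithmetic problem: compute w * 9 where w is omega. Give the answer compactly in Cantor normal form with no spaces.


Compute w * 9.
Ordinal * is associative and left-distributive over +, but NOT commutative; for finite n>1, n*w = w but w*n stays w*n.
w * 9 means 9 copies of w concatenated: w*9.
Result = w*9

w*9


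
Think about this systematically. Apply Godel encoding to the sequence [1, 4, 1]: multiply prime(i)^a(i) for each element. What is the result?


Encode each element as an exponent of the corresponding prime:
  2^1 = 2
  3^4 = 81
  5^1 = 5
Product = 2 * 81 * 5 = 810

810


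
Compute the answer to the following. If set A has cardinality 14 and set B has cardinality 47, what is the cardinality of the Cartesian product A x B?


The Cartesian product A x B contains all ordered pairs (a, b).
|A x B| = |A| * |B| = 14 * 47 = 658

658


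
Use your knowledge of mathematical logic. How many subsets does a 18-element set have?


The power set of a set with n elements has 2^n elements.
|P(S)| = 2^18 = 262144

262144


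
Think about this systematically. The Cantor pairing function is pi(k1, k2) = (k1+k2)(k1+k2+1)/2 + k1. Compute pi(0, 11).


k1 + k2 = 11
(k1+k2)(k1+k2+1)/2 = 11 * 12 / 2 = 66
pi = 66 + 0 = 66

66


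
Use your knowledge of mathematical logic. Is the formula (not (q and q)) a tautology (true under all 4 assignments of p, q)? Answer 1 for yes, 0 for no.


Check all 4 assignments:
p=0, q=0: 1
p=0, q=1: 0
p=1, q=0: 1
p=1, q=1: 0
Satisfying count = 2/4.
Tautology iff count = 4: no.

0


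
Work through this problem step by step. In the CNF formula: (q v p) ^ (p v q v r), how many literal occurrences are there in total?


Counting literals in each clause:
Clause 1: 2 literal(s)
Clause 2: 3 literal(s)
Total = 5

5


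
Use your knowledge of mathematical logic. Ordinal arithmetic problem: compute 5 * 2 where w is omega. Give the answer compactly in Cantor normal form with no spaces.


Compute 5 * 2.
Ordinal * is associative and left-distributive over +, but NOT commutative; for finite n>1, n*w = w but w*n stays w*n.
Both finite; ordinal * agrees with natural *: 5 * 2 = 10.
Result = 10

10


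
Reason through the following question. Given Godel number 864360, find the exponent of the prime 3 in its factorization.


Factorize 864360 by dividing by 3 repeatedly.
Division steps: 3 divides 864360 exactly 2 time(s).
Exponent of 3 = 2

2


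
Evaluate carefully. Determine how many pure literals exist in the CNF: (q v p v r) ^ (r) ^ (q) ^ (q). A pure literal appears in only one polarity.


Check each variable for pure literal status:
p: pure positive
q: pure positive
r: pure positive
Pure literal count = 3

3


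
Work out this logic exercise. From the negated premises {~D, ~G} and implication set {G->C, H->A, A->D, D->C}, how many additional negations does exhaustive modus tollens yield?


Initial negated facts: {~D, ~G}
Apply modus tollens to closure:
  ~D and A->D  =>  ~A
  ~A and H->A  =>  ~H
Final negated: {~A, ~D, ~G, ~H}
New negations: {~A, ~H}
Count = 2

2


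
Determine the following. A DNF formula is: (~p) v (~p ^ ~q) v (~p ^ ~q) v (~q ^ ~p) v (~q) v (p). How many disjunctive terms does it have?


A DNF formula is a disjunction of terms (conjunctions).
Terms are separated by v.
Counting the disjuncts: 6 terms.

6


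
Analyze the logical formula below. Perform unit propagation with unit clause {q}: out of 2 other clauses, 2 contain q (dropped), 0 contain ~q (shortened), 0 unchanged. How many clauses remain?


Satisfied (removed): 2
Shortened (remain): 0
Unchanged (remain): 0
Remaining = 0 + 0 = 0

0


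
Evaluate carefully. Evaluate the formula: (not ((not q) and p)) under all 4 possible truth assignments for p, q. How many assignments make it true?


Check all 4 assignments:
p=0, q=0: 1
p=0, q=1: 1
p=1, q=0: 0
p=1, q=1: 1
Count of True = 3

3


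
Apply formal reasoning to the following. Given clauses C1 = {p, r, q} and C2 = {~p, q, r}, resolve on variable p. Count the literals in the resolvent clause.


Remove p from C1 and ~p from C2.
C1 remainder: {r, q}
C2 remainder: {q, r}
Union (resolvent): {q, r}
Resolvent has 2 literal(s).

2


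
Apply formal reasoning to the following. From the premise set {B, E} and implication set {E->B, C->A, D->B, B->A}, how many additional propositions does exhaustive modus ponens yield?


Initial facts: {B, E}
Apply modus ponens to closure:
  B and B->A  =>  A
Final known: {A, B, E}
New propositions: {A}
Count = 1

1


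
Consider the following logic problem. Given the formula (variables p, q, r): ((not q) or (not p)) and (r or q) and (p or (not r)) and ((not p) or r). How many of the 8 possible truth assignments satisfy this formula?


Evaluate all 8 assignments for p, q, r:
p=0, q=0, r=0: 0
p=0, q=0, r=1: 0
p=0, q=1, r=0: 1
p=0, q=1, r=1: 0
p=1, q=0, r=0: 0
p=1, q=0, r=1: 1
p=1, q=1, r=0: 0
p=1, q=1, r=1: 0
Satisfying count = 2

2


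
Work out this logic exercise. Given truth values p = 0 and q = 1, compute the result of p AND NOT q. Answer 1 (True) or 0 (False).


p = 0, q = 1
Operation: p AND NOT q
Evaluate: 0 AND NOT 1 = 0

0


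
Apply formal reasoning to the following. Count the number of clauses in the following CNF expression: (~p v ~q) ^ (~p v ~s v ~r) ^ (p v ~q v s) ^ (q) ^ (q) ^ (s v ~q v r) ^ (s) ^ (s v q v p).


A CNF formula is a conjunction of clauses.
Clauses are separated by ^.
Counting the conjuncts: 8 clauses.

8


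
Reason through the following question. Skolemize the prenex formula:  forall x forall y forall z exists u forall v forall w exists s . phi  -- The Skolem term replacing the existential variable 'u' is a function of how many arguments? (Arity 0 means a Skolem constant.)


Quantifier prefix: forall x forall y forall z exists u forall v forall w exists s
'u' is existentially quantified at position 4.
Universal variables preceding it: x, y, z
Skolem function arity = 3

3


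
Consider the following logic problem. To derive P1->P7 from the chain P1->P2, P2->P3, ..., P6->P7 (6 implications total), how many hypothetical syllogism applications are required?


With 6 implications in a chain connecting 7 propositions:
P1->P2, P2->P3, ..., P6->P7
Steps needed = (number of implications) - 1 = 6 - 1 = 5

5


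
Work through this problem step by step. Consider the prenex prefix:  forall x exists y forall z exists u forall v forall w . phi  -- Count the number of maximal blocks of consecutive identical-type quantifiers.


Quantifier-type sequence: A E A E A A  (A=forall, E=exists)
Group into maximal same-type runs:
  Ax1 | Ex1 | Ax1 | Ex1 | Ax2
Number of blocks = 5

5


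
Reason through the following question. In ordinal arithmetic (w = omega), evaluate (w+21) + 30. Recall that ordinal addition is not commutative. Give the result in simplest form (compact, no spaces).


Compute (w+21) + 30.
Ordinal + is associative but NOT commutative; for finite n>0, n + w = w but w + n stays w+n.
By associativity: (w+21) + 30 = w + (21+30) = w+51.
Result = w+51

w+51


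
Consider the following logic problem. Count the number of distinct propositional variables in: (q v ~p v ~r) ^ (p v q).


Identify each variable that appears in the formula.
Variables found: p, q, r
Count = 3

3


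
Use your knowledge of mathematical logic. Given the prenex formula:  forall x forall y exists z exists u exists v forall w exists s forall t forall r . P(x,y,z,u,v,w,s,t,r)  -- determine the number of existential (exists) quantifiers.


Quantifier prefix: forall x forall y exists z exists u exists v forall w exists s forall t forall r
Mark each quantifier type:
  U U E E E U E U U
Universal count = 5, Existential count = 4
Asked for existential (exists) quantifiers: 4

4


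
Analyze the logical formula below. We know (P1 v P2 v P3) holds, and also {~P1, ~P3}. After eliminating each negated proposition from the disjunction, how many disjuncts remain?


Original disjuncts (3): P1, P2, P3
Negated (eliminate): ~P1, ~P3
Remaining disjuncts: P2
Count = 3 - 2 = 1

1


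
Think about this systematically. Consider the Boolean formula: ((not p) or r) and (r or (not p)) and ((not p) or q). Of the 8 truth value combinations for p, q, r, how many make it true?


Evaluate all 8 assignments for p, q, r:
p=0, q=0, r=0: 1
p=0, q=0, r=1: 1
p=0, q=1, r=0: 1
p=0, q=1, r=1: 1
p=1, q=0, r=0: 0
p=1, q=0, r=1: 0
p=1, q=1, r=0: 0
p=1, q=1, r=1: 1
Satisfying count = 5

5


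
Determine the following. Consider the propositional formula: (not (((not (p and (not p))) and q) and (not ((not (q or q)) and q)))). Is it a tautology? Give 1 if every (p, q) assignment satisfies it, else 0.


Check all 4 assignments:
p=0, q=0: 1
p=0, q=1: 0
p=1, q=0: 1
p=1, q=1: 0
Satisfying count = 2/4.
Tautology iff count = 4: no.

0


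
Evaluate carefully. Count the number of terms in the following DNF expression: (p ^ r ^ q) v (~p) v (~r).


A DNF formula is a disjunction of terms (conjunctions).
Terms are separated by v.
Counting the disjuncts: 3 terms.

3


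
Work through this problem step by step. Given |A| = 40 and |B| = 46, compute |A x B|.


The Cartesian product A x B contains all ordered pairs (a, b).
|A x B| = |A| * |B| = 40 * 46 = 1840

1840


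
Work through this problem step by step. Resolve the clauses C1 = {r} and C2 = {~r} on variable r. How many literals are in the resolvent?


Remove r from C1 and ~r from C2.
C1 remainder: {}
C2 remainder: {}
Union (resolvent): {} (empty clause)
Resolvent has 0 literal(s).

0


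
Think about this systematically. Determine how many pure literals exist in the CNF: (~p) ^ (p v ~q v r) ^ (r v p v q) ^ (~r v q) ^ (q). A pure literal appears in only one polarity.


Check each variable for pure literal status:
p: mixed (not pure)
q: mixed (not pure)
r: mixed (not pure)
Pure literal count = 0

0


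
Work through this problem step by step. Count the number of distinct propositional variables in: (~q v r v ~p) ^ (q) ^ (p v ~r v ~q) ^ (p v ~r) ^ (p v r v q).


Identify each variable that appears in the formula.
Variables found: p, q, r
Count = 3

3


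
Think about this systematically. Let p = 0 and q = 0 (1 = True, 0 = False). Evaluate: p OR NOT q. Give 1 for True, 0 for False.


p = 0, q = 0
Operation: p OR NOT q
Evaluate: 0 OR NOT 0 = 1

1


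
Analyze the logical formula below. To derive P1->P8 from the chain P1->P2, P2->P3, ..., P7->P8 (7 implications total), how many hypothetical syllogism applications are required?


With 7 implications in a chain connecting 8 propositions:
P1->P2, P2->P3, ..., P7->P8
Steps needed = (number of implications) - 1 = 7 - 1 = 6

6


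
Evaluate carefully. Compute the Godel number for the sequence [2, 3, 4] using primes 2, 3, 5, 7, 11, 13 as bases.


Encode each element as an exponent of the corresponding prime:
  2^2 = 4
  3^3 = 27
  5^4 = 625
Product = 4 * 27 * 625 = 67500

67500


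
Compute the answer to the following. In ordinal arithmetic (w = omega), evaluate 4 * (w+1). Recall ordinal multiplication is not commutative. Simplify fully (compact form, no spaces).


Compute 4 * (w+1).
Ordinal * is associative and left-distributive over +, but NOT commutative; for finite n>1, n*w = w but w*n stays w*n.
By left-distributivity: 4 * (w+1) = 4*w + 4*1 = w + 4 = w+4.
Result = w+4

w+4


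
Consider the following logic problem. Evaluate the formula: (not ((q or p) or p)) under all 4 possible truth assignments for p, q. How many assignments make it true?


Check all 4 assignments:
p=0, q=0: 1
p=0, q=1: 0
p=1, q=0: 0
p=1, q=1: 0
Count of True = 1

1


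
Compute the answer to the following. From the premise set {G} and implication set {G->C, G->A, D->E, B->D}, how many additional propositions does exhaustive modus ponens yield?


Initial facts: {G}
Apply modus ponens to closure:
  G and G->C  =>  C
  G and G->A  =>  A
Final known: {A, C, G}
New propositions: {A, C}
Count = 2

2


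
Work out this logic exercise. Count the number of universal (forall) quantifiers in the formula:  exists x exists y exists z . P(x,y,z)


Quantifier prefix: exists x exists y exists z
Mark each quantifier type:
  E E E
Universal count = 0, Existential count = 3
Asked for universal (forall) quantifiers: 0

0


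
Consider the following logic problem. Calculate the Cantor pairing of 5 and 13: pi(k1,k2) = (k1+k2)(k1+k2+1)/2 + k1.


k1 + k2 = 18
(k1+k2)(k1+k2+1)/2 = 18 * 19 / 2 = 171
pi = 171 + 5 = 176

176


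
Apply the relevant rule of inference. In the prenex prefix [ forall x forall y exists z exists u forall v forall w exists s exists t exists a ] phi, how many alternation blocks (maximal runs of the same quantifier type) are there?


Quantifier-type sequence: A A E E A A E E E  (A=forall, E=exists)
Group into maximal same-type runs:
  Ax2 | Ex2 | Ax2 | Ex3
Number of blocks = 4

4


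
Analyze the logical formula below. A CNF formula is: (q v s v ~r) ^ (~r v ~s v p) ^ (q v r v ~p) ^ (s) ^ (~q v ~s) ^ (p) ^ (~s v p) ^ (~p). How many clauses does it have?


A CNF formula is a conjunction of clauses.
Clauses are separated by ^.
Counting the conjuncts: 8 clauses.

8


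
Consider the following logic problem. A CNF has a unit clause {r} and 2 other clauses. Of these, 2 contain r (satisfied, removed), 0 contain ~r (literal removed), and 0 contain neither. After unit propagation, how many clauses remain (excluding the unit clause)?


Satisfied (removed): 2
Shortened (remain): 0
Unchanged (remain): 0
Remaining = 0 + 0 = 0

0


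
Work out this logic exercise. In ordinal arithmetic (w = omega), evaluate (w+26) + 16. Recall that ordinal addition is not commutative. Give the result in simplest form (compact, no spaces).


Compute (w+26) + 16.
Ordinal + is associative but NOT commutative; for finite n>0, n + w = w but w + n stays w+n.
By associativity: (w+26) + 16 = w + (26+16) = w+42.
Result = w+42

w+42


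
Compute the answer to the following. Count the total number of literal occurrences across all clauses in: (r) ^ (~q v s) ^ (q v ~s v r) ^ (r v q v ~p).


Counting literals in each clause:
Clause 1: 1 literal(s)
Clause 2: 2 literal(s)
Clause 3: 3 literal(s)
Clause 4: 3 literal(s)
Total = 9

9


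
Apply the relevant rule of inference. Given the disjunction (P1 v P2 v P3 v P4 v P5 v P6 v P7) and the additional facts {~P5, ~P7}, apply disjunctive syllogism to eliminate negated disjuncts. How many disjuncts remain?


Original disjuncts (7): P1, P2, P3, P4, P5, P6, P7
Negated (eliminate): ~P5, ~P7
Remaining disjuncts: P1, P2, P3, P4, P6
Count = 7 - 2 = 5

5


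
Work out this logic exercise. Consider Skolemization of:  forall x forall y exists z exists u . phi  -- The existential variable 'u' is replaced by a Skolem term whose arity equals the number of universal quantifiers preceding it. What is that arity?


Quantifier prefix: forall x forall y exists z exists u
'u' is existentially quantified at position 4.
Universal variables preceding it: x, y
Skolem function arity = 2

2


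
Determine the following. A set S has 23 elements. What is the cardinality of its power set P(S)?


The power set of a set with n elements has 2^n elements.
|P(S)| = 2^23 = 8388608

8388608


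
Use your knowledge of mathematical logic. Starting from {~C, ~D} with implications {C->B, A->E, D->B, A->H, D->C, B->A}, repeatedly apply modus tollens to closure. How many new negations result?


Initial negated facts: {~C, ~D}
Apply modus tollens to closure:
  (no implication fires)
Final negated: {~C, ~D}
New negations: {(none)}
Count = 0

0


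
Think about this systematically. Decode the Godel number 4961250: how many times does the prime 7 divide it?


Factorize 4961250 by dividing by 7 repeatedly.
Division steps: 7 divides 4961250 exactly 2 time(s).
Exponent of 7 = 2

2


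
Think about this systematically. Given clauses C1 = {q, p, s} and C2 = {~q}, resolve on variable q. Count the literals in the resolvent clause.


Remove q from C1 and ~q from C2.
C1 remainder: {p, s}
C2 remainder: {}
Union (resolvent): {p, s}
Resolvent has 2 literal(s).

2


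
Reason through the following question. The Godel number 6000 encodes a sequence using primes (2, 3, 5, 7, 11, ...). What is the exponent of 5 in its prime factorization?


Factorize 6000 by dividing by 5 repeatedly.
Division steps: 5 divides 6000 exactly 3 time(s).
Exponent of 5 = 3

3


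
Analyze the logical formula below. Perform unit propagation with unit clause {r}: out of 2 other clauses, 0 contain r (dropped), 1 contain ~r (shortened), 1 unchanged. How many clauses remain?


Satisfied (removed): 0
Shortened (remain): 1
Unchanged (remain): 1
Remaining = 1 + 1 = 2

2


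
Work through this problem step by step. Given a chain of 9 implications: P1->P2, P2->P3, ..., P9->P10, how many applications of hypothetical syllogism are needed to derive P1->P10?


With 9 implications in a chain connecting 10 propositions:
P1->P2, P2->P3, ..., P9->P10
Steps needed = (number of implications) - 1 = 9 - 1 = 8

8


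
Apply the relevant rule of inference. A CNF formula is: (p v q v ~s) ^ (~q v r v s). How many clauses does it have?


A CNF formula is a conjunction of clauses.
Clauses are separated by ^.
Counting the conjuncts: 2 clauses.

2


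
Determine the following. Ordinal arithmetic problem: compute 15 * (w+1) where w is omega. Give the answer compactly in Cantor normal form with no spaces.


Compute 15 * (w+1).
Ordinal * is associative and left-distributive over +, but NOT commutative; for finite n>1, n*w = w but w*n stays w*n.
By left-distributivity: 15 * (w+1) = 15*w + 15*1 = w + 15 = w+15.
Result = w+15

w+15


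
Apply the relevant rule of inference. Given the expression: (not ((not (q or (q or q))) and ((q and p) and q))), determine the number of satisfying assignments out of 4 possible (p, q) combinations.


Check all 4 assignments:
p=0, q=0: 1
p=0, q=1: 1
p=1, q=0: 1
p=1, q=1: 1
Count of True = 4

4


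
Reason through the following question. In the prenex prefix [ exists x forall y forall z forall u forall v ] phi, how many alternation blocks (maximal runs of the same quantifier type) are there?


Quantifier-type sequence: E A A A A  (A=forall, E=exists)
Group into maximal same-type runs:
  Ex1 | Ax4
Number of blocks = 2

2


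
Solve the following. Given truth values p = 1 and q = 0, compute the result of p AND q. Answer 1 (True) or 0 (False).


p = 1, q = 0
Operation: p AND q
Evaluate: 1 AND 0 = 0

0


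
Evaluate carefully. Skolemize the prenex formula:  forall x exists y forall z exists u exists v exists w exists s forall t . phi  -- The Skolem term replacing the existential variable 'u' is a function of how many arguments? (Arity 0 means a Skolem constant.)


Quantifier prefix: forall x exists y forall z exists u exists v exists w exists s forall t
'u' is existentially quantified at position 4.
Universal variables preceding it: x, z
Skolem function arity = 2

2


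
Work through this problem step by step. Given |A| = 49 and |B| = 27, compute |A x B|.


The Cartesian product A x B contains all ordered pairs (a, b).
|A x B| = |A| * |B| = 49 * 27 = 1323

1323


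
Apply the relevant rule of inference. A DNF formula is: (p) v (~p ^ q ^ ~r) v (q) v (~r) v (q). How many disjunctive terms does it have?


A DNF formula is a disjunction of terms (conjunctions).
Terms are separated by v.
Counting the disjuncts: 5 terms.

5


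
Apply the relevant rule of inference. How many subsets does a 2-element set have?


The power set of a set with n elements has 2^n elements.
|P(S)| = 2^2 = 4

4


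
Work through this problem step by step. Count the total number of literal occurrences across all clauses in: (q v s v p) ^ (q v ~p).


Counting literals in each clause:
Clause 1: 3 literal(s)
Clause 2: 2 literal(s)
Total = 5

5


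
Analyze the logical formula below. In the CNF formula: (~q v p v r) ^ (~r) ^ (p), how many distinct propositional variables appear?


Identify each variable that appears in the formula.
Variables found: p, q, r
Count = 3

3


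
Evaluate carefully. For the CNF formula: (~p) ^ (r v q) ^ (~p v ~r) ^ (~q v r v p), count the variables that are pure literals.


Check each variable for pure literal status:
p: mixed (not pure)
q: mixed (not pure)
r: mixed (not pure)
Pure literal count = 0

0


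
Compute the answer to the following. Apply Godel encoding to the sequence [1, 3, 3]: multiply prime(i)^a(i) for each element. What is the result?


Encode each element as an exponent of the corresponding prime:
  2^1 = 2
  3^3 = 27
  5^3 = 125
Product = 2 * 27 * 125 = 6750

6750


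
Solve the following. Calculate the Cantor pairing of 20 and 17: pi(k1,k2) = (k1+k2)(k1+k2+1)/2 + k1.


k1 + k2 = 37
(k1+k2)(k1+k2+1)/2 = 37 * 38 / 2 = 703
pi = 703 + 20 = 723

723


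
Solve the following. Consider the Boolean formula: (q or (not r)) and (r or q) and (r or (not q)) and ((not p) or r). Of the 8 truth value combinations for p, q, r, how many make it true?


Evaluate all 8 assignments for p, q, r:
p=0, q=0, r=0: 0
p=0, q=0, r=1: 0
p=0, q=1, r=0: 0
p=0, q=1, r=1: 1
p=1, q=0, r=0: 0
p=1, q=0, r=1: 0
p=1, q=1, r=0: 0
p=1, q=1, r=1: 1
Satisfying count = 2

2


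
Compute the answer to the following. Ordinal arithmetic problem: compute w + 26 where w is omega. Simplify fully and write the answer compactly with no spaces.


Compute w + 26.
Ordinal + is associative but NOT commutative; for finite n>0, n + w = w but w + n stays w+n.
w + 26 is already in normal form (a successor ordinal beyond w).
Result = w+26

w+26


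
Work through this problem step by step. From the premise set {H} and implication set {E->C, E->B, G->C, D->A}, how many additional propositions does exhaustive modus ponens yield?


Initial facts: {H}
Apply modus ponens to closure:
  (no implication fires)
Final known: {H}
New propositions: {(none)}
Count = 0

0


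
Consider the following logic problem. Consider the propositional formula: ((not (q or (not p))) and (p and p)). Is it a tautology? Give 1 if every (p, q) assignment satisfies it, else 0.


Check all 4 assignments:
p=0, q=0: 0
p=0, q=1: 0
p=1, q=0: 1
p=1, q=1: 0
Satisfying count = 1/4.
Tautology iff count = 4: no.

0


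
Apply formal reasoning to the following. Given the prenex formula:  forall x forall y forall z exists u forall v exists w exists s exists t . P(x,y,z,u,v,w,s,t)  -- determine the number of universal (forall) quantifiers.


Quantifier prefix: forall x forall y forall z exists u forall v exists w exists s exists t
Mark each quantifier type:
  U U U E U E E E
Universal count = 4, Existential count = 4
Asked for universal (forall) quantifiers: 4

4


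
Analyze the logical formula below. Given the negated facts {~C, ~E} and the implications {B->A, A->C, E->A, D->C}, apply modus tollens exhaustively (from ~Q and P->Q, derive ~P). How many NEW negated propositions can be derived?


Initial negated facts: {~C, ~E}
Apply modus tollens to closure:
  ~C and A->C  =>  ~A
  ~C and D->C  =>  ~D
  ~A and B->A  =>  ~B
Final negated: {~A, ~B, ~C, ~D, ~E}
New negations: {~A, ~B, ~D}
Count = 3

3


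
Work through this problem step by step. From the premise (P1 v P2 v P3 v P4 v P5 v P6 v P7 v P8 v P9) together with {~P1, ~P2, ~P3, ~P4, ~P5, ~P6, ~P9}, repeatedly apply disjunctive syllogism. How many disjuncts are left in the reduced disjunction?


Original disjuncts (9): P1, P2, P3, P4, P5, P6, P7, P8, P9
Negated (eliminate): ~P1, ~P2, ~P3, ~P4, ~P5, ~P6, ~P9
Remaining disjuncts: P7, P8
Count = 9 - 7 = 2

2


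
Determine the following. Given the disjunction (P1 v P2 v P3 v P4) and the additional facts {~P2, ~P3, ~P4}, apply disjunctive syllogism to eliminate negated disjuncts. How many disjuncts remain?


Original disjuncts (4): P1, P2, P3, P4
Negated (eliminate): ~P2, ~P3, ~P4
Remaining disjuncts: P1
Count = 4 - 3 = 1

1


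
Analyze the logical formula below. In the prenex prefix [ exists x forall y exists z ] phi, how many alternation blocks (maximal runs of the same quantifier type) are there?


Quantifier-type sequence: E A E  (A=forall, E=exists)
Group into maximal same-type runs:
  Ex1 | Ax1 | Ex1
Number of blocks = 3

3


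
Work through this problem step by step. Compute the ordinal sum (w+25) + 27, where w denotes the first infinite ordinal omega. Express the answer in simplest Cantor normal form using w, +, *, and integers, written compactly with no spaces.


Compute (w+25) + 27.
Ordinal + is associative but NOT commutative; for finite n>0, n + w = w but w + n stays w+n.
By associativity: (w+25) + 27 = w + (25+27) = w+52.
Result = w+52

w+52


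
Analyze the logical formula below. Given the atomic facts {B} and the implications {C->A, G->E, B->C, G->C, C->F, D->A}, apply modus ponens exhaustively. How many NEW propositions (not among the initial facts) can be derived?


Initial facts: {B}
Apply modus ponens to closure:
  B and B->C  =>  C
  C and C->F  =>  F
  C and C->A  =>  A
Final known: {A, B, C, F}
New propositions: {A, C, F}
Count = 3

3


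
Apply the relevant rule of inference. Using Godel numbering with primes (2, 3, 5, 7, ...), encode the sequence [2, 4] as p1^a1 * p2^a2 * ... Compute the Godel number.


Encode each element as an exponent of the corresponding prime:
  2^2 = 4
  3^4 = 81
Product = 4 * 81 = 324

324


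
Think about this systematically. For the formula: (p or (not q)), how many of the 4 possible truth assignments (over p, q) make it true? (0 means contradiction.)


Check all 4 assignments:
p=0, q=0: 1
p=0, q=1: 0
p=1, q=0: 1
p=1, q=1: 1
Count of True = 3

3


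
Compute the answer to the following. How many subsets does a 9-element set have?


The power set of a set with n elements has 2^n elements.
|P(S)| = 2^9 = 512

512


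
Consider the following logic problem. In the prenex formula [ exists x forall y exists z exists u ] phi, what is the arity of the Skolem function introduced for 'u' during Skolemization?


Quantifier prefix: exists x forall y exists z exists u
'u' is existentially quantified at position 4.
Universal variables preceding it: y
Skolem function arity = 1

1


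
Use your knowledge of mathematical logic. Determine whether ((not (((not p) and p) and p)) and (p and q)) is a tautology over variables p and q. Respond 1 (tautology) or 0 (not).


Check all 4 assignments:
p=0, q=0: 0
p=0, q=1: 0
p=1, q=0: 0
p=1, q=1: 1
Satisfying count = 1/4.
Tautology iff count = 4: no.

0


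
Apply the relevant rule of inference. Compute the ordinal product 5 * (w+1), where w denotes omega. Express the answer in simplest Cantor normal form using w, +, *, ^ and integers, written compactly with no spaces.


Compute 5 * (w+1).
Ordinal * is associative and left-distributive over +, but NOT commutative; for finite n>1, n*w = w but w*n stays w*n.
By left-distributivity: 5 * (w+1) = 5*w + 5*1 = w + 5 = w+5.
Result = w+5

w+5


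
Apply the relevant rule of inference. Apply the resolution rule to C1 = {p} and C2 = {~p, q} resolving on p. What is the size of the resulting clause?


Remove p from C1 and ~p from C2.
C1 remainder: {}
C2 remainder: {q}
Union (resolvent): {q}
Resolvent has 1 literal(s).

1


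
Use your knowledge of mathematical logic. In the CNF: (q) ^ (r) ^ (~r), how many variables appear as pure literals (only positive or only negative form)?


Check each variable for pure literal status:
p: absent (not pure)
q: pure positive
r: mixed (not pure)
Pure literal count = 1

1


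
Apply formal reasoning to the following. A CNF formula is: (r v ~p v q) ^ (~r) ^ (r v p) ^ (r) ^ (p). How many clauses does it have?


A CNF formula is a conjunction of clauses.
Clauses are separated by ^.
Counting the conjuncts: 5 clauses.

5


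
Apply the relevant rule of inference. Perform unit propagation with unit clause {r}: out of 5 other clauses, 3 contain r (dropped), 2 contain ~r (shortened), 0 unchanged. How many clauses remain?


Satisfied (removed): 3
Shortened (remain): 2
Unchanged (remain): 0
Remaining = 2 + 0 = 2

2


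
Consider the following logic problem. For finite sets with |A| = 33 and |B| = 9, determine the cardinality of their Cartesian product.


The Cartesian product A x B contains all ordered pairs (a, b).
|A x B| = |A| * |B| = 33 * 9 = 297

297


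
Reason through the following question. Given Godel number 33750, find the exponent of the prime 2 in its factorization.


Factorize 33750 by dividing by 2 repeatedly.
Division steps: 2 divides 33750 exactly 1 time(s).
Exponent of 2 = 1

1


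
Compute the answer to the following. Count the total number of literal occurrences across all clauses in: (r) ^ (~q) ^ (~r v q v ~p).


Counting literals in each clause:
Clause 1: 1 literal(s)
Clause 2: 1 literal(s)
Clause 3: 3 literal(s)
Total = 5

5


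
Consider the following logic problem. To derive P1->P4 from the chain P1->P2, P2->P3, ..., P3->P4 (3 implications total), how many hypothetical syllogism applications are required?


With 3 implications in a chain connecting 4 propositions:
P1->P2, P2->P3, ..., P3->P4
Steps needed = (number of implications) - 1 = 3 - 1 = 2

2


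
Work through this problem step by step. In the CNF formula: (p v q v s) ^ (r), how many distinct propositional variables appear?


Identify each variable that appears in the formula.
Variables found: p, q, r, s
Count = 4

4


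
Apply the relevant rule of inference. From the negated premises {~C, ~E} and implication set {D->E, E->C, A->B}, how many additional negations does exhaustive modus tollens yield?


Initial negated facts: {~C, ~E}
Apply modus tollens to closure:
  ~E and D->E  =>  ~D
Final negated: {~C, ~D, ~E}
New negations: {~D}
Count = 1

1


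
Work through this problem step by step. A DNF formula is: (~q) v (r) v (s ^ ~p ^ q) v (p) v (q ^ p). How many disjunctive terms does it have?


A DNF formula is a disjunction of terms (conjunctions).
Terms are separated by v.
Counting the disjuncts: 5 terms.

5


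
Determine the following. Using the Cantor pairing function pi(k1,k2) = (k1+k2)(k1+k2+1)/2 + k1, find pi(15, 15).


k1 + k2 = 30
(k1+k2)(k1+k2+1)/2 = 30 * 31 / 2 = 465
pi = 465 + 15 = 480

480


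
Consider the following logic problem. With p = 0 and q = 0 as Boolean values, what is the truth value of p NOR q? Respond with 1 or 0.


p = 0, q = 0
Operation: p NOR q
Evaluate: 0 NOR 0 = 1

1


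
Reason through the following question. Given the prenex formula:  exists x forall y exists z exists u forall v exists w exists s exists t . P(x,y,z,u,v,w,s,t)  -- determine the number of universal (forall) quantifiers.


Quantifier prefix: exists x forall y exists z exists u forall v exists w exists s exists t
Mark each quantifier type:
  E U E E U E E E
Universal count = 2, Existential count = 6
Asked for universal (forall) quantifiers: 2

2


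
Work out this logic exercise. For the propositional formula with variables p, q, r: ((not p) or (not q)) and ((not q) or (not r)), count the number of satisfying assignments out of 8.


Evaluate all 8 assignments for p, q, r:
p=0, q=0, r=0: 1
p=0, q=0, r=1: 1
p=0, q=1, r=0: 1
p=0, q=1, r=1: 0
p=1, q=0, r=0: 1
p=1, q=0, r=1: 1
p=1, q=1, r=0: 0
p=1, q=1, r=1: 0
Satisfying count = 5

5


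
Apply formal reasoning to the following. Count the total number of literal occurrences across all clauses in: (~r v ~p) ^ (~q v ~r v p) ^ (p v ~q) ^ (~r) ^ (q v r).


Counting literals in each clause:
Clause 1: 2 literal(s)
Clause 2: 3 literal(s)
Clause 3: 2 literal(s)
Clause 4: 1 literal(s)
Clause 5: 2 literal(s)
Total = 10

10


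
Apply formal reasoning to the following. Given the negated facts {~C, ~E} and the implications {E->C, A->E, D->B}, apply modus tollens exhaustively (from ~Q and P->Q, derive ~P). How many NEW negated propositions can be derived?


Initial negated facts: {~C, ~E}
Apply modus tollens to closure:
  ~E and A->E  =>  ~A
Final negated: {~A, ~C, ~E}
New negations: {~A}
Count = 1

1


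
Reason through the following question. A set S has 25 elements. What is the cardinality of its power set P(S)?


The power set of a set with n elements has 2^n elements.
|P(S)| = 2^25 = 33554432

33554432


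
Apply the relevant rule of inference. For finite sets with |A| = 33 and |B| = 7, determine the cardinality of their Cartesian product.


The Cartesian product A x B contains all ordered pairs (a, b).
|A x B| = |A| * |B| = 33 * 7 = 231

231


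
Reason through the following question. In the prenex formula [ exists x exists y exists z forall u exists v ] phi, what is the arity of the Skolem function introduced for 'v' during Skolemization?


Quantifier prefix: exists x exists y exists z forall u exists v
'v' is existentially quantified at position 5.
Universal variables preceding it: u
Skolem function arity = 1

1
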